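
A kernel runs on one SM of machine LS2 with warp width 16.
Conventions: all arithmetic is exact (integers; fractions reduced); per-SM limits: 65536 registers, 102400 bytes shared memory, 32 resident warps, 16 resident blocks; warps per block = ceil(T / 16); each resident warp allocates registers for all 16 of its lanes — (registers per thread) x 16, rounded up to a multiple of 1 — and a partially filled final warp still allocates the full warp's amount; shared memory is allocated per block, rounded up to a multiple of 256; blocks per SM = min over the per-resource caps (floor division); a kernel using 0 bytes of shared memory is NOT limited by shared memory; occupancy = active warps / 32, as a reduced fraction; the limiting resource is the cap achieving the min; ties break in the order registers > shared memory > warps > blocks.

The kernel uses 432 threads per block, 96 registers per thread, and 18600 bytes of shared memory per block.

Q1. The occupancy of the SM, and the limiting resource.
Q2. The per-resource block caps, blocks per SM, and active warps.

Answer: occupancy 27/32, limited by registers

registers: 1 block
shared memory: 5 blocks
warps: 1 block
blocks: 16 blocks

Answer: 1 block, 27 active warps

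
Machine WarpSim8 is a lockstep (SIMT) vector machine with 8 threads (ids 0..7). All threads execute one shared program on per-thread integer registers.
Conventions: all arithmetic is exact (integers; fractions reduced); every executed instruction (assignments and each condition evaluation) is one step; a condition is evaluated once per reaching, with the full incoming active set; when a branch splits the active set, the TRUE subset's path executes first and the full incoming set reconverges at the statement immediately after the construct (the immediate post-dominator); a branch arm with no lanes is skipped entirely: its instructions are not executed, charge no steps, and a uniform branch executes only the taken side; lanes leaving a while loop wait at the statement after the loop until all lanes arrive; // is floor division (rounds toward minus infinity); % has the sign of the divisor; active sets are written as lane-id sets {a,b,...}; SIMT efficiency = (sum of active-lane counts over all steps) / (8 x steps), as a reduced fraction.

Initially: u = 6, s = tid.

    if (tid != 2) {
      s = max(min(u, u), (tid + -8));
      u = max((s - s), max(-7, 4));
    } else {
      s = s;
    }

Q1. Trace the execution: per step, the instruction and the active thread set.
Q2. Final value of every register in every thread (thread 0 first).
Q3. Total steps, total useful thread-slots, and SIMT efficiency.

step 0: eval (tid != 2)              {0,1,2,3,4,5,6,7}
step 1: s <- max(min(u, u), (tid + -8)) {0,1,3,4,5,6,7}
step 2: u <- max((s - s), max(-7, 4)) {0,1,3,4,5,6,7}
step 3: s <- s                       {2}

Answer: 4 steps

u: 4,4,6,4,4,4,4,4
s: 6,6,2,6,6,6,6,6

steps = 4; useful = 23; efficiency = 23/32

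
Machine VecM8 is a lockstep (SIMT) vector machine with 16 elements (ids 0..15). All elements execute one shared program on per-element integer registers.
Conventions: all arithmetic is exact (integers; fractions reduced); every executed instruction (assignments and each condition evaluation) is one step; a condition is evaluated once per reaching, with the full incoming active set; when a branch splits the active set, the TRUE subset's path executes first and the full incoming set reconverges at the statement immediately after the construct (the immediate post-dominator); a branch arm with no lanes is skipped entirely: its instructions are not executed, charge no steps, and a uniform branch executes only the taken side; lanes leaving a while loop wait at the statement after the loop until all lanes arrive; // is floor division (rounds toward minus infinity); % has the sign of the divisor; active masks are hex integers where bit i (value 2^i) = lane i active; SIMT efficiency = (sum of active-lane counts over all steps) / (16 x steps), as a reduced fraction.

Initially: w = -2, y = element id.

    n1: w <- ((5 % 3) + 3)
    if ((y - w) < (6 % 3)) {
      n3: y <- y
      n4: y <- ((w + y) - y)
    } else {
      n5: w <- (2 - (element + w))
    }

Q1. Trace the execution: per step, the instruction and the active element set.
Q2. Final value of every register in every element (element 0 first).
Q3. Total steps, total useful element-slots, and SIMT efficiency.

step 0: w <- ((5 % 3) + 3)           0xffff
step 1: eval ((y - w) < (6 % 3))     0xffff
step 2: y <- y                       0x001f
step 3: y <- ((w + y) - y)           0x001f
step 4: w <- (2 - (element + w))     0xffe0

Answer: 5 steps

w: 5,5,5,5,5,-8,-9,-10,-11,-12,-13,-14,-15,-16,-17,-18
y: 5,5,5,5,5,5,6,7,8,9,10,11,12,13,14,15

steps = 5; useful = 53; efficiency = 53/80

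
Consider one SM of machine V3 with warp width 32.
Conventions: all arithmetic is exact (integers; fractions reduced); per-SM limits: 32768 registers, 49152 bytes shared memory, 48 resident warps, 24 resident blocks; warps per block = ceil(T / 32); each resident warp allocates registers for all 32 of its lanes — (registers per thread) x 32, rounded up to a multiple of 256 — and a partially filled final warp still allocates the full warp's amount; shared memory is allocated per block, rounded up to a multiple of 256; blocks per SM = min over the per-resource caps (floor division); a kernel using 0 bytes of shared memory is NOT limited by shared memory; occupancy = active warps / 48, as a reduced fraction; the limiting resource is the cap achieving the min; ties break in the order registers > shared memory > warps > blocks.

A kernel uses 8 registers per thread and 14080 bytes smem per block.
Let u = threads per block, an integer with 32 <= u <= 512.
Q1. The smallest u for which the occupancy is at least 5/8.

Answer: u = 289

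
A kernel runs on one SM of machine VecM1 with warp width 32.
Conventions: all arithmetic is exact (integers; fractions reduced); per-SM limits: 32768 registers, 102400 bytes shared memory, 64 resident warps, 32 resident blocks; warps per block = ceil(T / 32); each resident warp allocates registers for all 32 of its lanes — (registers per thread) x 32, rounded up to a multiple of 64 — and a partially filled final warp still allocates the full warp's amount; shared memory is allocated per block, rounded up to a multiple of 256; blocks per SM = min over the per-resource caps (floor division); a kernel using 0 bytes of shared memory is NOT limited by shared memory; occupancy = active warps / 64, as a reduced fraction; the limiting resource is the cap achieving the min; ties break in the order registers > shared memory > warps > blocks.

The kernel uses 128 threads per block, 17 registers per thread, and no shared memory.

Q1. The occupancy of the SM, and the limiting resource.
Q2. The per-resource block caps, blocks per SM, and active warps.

Answer: occupancy 7/8, limited by registers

registers: 14 blocks
shared memory: no limit (kernel uses none)
warps: 16 blocks
blocks: 32 blocks

Answer: 14 blocks, 56 active warps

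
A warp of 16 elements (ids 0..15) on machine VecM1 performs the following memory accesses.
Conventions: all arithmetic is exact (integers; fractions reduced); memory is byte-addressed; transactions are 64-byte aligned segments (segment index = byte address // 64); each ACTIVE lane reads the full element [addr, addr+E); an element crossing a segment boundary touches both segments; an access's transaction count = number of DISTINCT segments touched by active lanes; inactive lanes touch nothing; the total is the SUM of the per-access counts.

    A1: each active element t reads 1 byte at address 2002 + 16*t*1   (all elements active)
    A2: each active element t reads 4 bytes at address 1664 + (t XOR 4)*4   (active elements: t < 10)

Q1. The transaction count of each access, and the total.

A1: 5 transactions
A2: 1 transaction

Answer: 5,1; total 6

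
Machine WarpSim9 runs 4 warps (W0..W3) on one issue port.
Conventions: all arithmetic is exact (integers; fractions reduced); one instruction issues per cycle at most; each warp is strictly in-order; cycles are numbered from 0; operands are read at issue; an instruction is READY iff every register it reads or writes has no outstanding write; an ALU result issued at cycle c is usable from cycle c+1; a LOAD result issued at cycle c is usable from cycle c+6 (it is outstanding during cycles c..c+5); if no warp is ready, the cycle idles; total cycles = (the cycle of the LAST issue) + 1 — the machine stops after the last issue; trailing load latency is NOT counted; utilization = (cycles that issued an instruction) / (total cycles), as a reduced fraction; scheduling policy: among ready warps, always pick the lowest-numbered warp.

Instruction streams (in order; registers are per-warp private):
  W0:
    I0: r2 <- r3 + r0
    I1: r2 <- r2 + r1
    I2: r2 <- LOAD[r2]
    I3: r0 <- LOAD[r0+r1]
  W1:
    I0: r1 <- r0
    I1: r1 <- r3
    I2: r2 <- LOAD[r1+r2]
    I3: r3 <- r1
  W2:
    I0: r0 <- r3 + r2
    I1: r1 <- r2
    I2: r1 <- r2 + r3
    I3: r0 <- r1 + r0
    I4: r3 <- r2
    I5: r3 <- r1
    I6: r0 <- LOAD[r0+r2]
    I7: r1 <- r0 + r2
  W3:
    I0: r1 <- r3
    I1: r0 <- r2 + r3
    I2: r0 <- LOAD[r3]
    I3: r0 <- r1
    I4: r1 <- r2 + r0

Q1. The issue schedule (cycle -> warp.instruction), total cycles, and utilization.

cycle 0: W0.I0
cycle 1: W0.I1
cycle 2: W0.I2
cycle 3: W0.I3
cycle 4: W1.I0
cycle 5: W1.I1
cycle 6: W1.I2
cycle 7: W1.I3
cycle 8: W2.I0
cycle 9: W2.I1
cycle 10: W2.I2
cycle 11: W2.I3
cycle 12: W2.I4
cycle 13: W2.I5
cycle 14: W2.I6
cycle 15: W3.I0
cycle 16: W3.I1
cycle 17: W3.I2
cycle 18: idle
cycle 19: idle
cycle 20: W2.I7
cycle 21: idle
cycle 22: idle
cycle 23: W3.I3
cycle 24: W3.I4

Answer: 25 cycles, utilization 21/25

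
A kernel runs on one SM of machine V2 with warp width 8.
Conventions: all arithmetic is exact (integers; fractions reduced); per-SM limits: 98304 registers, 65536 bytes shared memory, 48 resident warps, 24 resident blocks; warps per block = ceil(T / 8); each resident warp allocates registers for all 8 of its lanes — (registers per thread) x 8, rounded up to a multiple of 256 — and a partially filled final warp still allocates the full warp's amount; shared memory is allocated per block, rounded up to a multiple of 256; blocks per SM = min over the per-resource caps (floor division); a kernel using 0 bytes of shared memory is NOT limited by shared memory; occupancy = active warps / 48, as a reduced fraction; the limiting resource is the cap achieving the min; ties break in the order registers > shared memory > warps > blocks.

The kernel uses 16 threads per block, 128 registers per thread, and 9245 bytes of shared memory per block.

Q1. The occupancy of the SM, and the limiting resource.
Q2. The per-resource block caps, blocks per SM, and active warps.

Answer: occupancy 1/4, limited by shared memory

registers: 48 blocks
shared memory: 6 blocks
warps: 24 blocks
blocks: 24 blocks

Answer: 6 blocks, 12 active warps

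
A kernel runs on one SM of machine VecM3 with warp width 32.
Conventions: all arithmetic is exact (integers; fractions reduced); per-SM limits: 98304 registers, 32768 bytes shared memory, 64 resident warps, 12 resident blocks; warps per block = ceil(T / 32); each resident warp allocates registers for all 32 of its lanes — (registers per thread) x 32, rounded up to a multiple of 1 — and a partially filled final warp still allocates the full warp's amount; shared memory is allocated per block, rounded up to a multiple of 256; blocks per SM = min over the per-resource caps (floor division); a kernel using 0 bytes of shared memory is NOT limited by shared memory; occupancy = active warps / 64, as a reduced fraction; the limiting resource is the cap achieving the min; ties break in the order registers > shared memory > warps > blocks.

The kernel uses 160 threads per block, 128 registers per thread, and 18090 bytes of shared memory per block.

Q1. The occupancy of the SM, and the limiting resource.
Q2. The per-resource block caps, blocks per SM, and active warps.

Answer: occupancy 5/64, limited by shared memory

registers: 4 blocks
shared memory: 1 block
warps: 12 blocks
blocks: 12 blocks

Answer: 1 block, 5 active warps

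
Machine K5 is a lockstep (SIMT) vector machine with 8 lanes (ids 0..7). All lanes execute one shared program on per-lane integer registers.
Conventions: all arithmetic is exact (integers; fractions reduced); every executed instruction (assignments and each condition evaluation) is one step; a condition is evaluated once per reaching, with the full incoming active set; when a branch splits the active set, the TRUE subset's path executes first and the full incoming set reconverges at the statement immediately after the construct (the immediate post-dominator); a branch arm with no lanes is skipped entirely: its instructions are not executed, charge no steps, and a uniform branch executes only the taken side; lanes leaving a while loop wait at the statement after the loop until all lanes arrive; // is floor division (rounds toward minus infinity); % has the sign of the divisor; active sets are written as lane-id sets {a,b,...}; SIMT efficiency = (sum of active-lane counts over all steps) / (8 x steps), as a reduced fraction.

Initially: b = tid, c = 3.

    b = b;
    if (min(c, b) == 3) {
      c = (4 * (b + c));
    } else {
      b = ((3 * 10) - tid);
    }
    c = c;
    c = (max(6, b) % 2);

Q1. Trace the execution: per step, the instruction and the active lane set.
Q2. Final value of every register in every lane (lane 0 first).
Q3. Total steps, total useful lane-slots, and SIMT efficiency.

step 0: b <- b                       {0,1,2,3,4,5,6,7}
step 1: eval (min(c, b) == 3)        {0,1,2,3,4,5,6,7}
step 2: c <- (4 * (b + c))           {3,4,5,6,7}
step 3: b <- ((3 * 10) - tid)        {0,1,2}
step 4: c <- c                       {0,1,2,3,4,5,6,7}
step 5: c <- (max(6, b) % 2)         {0,1,2,3,4,5,6,7}

Answer: 6 steps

b: 30,29,28,3,4,5,6,7
c: 0,1,0,0,0,0,0,1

steps = 6; useful = 40; efficiency = 40/48 = 5/6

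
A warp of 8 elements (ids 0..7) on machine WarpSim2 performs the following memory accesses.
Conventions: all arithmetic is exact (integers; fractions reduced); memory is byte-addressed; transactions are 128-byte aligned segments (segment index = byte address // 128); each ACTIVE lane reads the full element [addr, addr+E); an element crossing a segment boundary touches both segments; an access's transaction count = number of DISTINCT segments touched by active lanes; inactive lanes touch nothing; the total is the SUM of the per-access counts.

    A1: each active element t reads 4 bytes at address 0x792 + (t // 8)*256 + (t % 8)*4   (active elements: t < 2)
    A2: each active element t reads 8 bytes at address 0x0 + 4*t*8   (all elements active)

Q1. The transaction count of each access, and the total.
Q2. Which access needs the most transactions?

A1: 1 transaction
A2: 2 transactions

Answer: 1,2; total 3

Answer: A2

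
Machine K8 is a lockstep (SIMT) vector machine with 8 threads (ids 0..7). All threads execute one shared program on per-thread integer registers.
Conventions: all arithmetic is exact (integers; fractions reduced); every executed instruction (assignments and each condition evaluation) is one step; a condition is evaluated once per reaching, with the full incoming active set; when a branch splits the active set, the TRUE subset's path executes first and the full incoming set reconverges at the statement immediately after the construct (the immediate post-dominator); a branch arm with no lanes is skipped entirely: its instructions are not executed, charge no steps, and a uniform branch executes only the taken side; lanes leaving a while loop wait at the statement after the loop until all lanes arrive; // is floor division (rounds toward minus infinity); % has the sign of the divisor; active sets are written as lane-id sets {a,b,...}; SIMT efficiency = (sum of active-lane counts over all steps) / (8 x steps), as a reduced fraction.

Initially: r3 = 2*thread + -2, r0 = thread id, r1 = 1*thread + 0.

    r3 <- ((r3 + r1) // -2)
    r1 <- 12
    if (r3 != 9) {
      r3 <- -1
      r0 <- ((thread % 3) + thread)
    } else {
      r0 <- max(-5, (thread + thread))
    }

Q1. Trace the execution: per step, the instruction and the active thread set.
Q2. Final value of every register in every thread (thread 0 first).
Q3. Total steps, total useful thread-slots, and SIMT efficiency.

step 0: r3 <- ((r3 + r1) // -2)      {0,1,2,3,4,5,6,7}
step 1: r1 <- 12                     {0,1,2,3,4,5,6,7}
step 2: eval (r3 != 9)               {0,1,2,3,4,5,6,7}
step 3: r3 <- -1                     {0,1,2,3,4,5,6,7}
step 4: r0 <- ((thread % 3) + thread) {0,1,2,3,4,5,6,7}

Answer: 5 steps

r3: -1,-1,-1,-1,-1,-1,-1,-1
r0: 0,2,4,3,5,7,6,8
r1: 12,12,12,12,12,12,12,12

steps = 5; useful = 40; efficiency = 40/40 = 1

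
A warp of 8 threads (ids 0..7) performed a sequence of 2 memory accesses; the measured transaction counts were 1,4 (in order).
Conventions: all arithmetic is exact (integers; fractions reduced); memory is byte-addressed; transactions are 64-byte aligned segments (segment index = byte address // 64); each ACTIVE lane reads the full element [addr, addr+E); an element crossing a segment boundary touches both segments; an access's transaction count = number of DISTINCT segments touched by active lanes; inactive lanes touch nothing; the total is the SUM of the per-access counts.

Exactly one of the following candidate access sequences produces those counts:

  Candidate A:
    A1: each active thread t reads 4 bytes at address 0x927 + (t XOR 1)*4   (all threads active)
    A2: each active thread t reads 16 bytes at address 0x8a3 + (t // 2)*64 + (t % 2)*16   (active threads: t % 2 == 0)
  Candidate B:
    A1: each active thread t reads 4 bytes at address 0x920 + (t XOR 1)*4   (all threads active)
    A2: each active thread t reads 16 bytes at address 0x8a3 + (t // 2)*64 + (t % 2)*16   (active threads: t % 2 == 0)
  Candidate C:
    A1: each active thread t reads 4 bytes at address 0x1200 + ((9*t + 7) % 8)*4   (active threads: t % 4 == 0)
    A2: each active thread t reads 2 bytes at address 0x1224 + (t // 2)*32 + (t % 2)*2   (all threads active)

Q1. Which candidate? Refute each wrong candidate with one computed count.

A: A1 gives 2 transactions, not 1
C: A2 gives 3 transactions, not 4
B: all counts match (1,4)

Answer: B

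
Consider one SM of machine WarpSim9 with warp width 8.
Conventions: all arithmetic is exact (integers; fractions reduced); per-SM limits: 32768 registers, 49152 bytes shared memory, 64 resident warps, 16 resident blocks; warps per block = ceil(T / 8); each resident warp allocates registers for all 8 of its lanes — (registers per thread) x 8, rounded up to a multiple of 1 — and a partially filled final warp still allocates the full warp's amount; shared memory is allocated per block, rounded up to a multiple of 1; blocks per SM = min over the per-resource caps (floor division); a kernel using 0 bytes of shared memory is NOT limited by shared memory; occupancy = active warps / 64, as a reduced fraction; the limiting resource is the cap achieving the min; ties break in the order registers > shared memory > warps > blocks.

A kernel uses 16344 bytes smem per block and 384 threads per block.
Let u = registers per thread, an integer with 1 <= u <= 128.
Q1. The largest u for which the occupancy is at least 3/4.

Answer: u = 85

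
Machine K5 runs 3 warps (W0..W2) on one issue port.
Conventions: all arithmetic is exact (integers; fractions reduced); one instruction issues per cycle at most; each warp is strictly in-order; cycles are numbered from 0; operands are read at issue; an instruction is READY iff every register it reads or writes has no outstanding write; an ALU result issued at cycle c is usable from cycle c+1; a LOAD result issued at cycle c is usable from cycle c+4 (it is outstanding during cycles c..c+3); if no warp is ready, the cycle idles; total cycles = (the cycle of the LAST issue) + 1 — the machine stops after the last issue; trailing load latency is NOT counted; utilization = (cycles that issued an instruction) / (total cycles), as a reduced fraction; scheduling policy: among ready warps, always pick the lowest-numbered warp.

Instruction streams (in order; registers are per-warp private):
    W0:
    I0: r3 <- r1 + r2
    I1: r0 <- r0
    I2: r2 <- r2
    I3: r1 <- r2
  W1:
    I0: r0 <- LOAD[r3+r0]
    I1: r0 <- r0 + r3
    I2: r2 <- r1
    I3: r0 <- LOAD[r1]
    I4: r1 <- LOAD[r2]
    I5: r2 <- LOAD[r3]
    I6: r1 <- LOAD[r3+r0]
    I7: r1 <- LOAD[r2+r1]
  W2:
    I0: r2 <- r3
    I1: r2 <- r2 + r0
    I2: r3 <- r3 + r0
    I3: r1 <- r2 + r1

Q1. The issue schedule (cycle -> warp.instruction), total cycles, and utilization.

cycle 0: W0.I0
cycle 1: W0.I1
cycle 2: W0.I2
cycle 3: W0.I3
cycle 4: W1.I0
cycle 5: W2.I0
cycle 6: W2.I1
cycle 7: W2.I2
cycle 8: W1.I1
cycle 9: W1.I2
cycle 10: W1.I3
cycle 11: W1.I4
cycle 12: W1.I5
cycle 13: W2.I3
cycle 14: idle
cycle 15: W1.I6
cycle 16: idle
cycle 17: idle
cycle 18: idle
cycle 19: W1.I7

Answer: 20 cycles, utilization 4/5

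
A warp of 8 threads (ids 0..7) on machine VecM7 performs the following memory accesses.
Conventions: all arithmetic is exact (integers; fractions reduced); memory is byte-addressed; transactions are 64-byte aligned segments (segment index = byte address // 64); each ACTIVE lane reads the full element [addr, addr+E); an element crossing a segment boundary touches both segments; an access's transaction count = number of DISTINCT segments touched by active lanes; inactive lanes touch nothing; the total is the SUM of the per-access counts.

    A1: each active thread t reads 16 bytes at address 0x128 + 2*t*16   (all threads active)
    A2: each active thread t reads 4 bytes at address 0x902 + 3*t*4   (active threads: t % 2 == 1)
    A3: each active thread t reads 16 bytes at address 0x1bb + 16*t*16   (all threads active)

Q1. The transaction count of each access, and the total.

A1: 5 transactions
A2: 2 transactions
A3: 16 transactions

Answer: 5,2,16; total 23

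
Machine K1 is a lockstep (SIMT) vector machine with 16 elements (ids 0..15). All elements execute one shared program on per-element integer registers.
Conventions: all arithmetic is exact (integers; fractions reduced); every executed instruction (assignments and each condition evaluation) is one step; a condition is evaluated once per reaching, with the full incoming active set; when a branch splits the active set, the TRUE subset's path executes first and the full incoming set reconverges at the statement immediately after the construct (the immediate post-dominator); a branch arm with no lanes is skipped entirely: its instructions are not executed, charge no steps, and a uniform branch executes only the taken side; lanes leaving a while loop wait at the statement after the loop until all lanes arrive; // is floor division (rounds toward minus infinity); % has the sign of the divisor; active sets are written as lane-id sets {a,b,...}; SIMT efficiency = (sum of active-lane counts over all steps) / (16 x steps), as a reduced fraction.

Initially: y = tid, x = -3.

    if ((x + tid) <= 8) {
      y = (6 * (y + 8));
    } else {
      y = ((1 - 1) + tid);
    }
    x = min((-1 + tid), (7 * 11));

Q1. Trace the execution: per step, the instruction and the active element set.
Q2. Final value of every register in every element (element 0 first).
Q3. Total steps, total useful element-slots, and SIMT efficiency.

step 0: eval ((x + tid) <= 8)        {0,1,2,3,4,5,6,7,8,9,10,11,12,13,14,15}
step 1: y <- (6 * (y + 8))           {0,1,2,3,4,5,6,7,8,9,10,11}
step 2: y <- ((1 - 1) + tid)         {12,13,14,15}
step 3: x <- min((-1 + tid), (7 * 11)) {0,1,2,3,4,5,6,7,8,9,10,11,12,13,14,15}

Answer: 4 steps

y: 48,54,60,66,72,78,84,90,96,102,108,114,12,13,14,15
x: -1,0,1,2,3,4,5,6,7,8,9,10,11,12,13,14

steps = 4; useful = 48; efficiency = 48/64 = 3/4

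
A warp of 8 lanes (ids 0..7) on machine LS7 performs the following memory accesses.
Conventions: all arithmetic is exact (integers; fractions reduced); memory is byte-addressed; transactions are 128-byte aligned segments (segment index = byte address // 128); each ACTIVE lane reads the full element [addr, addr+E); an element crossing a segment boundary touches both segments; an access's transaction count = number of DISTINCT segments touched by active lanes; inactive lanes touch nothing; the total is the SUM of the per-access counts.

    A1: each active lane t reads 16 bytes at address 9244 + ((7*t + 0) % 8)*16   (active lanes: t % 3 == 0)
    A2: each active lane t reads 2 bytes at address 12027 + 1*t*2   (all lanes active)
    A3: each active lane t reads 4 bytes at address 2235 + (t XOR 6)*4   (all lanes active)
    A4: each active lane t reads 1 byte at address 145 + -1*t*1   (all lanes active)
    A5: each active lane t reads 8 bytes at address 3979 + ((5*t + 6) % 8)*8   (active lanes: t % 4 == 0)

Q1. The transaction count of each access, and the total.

A1: 1 transaction
A2: 2 transactions
A3: 1 transaction
A4: 1 transaction
A5: 1 transaction

Answer: 1,2,1,1,1; total 6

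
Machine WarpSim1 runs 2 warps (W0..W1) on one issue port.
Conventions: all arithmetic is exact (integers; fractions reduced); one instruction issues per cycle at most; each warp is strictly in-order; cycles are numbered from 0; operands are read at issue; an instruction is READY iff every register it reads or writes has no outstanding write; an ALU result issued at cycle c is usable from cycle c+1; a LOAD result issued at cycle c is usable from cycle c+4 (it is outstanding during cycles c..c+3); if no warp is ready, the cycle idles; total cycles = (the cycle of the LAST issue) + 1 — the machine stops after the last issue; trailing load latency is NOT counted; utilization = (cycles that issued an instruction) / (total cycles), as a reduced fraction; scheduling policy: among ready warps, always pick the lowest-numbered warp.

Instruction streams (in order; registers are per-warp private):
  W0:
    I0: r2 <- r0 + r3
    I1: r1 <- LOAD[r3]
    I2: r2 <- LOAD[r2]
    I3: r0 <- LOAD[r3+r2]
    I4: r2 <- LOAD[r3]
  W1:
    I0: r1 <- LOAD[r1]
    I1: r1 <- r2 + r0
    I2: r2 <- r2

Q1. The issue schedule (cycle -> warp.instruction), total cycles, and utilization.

cycle 0: W0.I0
cycle 1: W0.I1
cycle 2: W0.I2
cycle 3: W1.I0
cycle 4: idle
cycle 5: idle
cycle 6: W0.I3
cycle 7: W0.I4
cycle 8: W1.I1
cycle 9: W1.I2

Answer: 10 cycles, utilization 4/5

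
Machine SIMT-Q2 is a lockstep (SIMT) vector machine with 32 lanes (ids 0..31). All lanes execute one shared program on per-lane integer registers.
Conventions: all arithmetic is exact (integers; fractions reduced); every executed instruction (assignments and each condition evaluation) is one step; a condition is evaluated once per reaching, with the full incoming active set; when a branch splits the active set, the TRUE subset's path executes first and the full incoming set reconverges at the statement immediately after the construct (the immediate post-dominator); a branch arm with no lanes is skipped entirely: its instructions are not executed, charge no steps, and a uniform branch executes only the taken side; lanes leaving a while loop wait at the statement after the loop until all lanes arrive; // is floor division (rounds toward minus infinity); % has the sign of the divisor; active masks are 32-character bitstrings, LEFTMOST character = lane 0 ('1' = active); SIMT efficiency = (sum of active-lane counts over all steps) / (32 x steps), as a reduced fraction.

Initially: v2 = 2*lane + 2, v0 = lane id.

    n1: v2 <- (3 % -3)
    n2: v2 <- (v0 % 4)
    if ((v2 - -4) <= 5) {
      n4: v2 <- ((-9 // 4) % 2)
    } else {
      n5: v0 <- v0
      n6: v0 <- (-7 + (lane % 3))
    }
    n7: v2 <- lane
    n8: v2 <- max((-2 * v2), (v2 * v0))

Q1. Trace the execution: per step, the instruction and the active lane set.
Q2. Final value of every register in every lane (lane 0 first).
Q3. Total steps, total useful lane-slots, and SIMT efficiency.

step 0: v2 <- (3 % -3)               11111111111111111111111111111111
step 1: v2 <- (v0 % 4)               11111111111111111111111111111111
step 2: eval ((v2 - -4) <= 5)        11111111111111111111111111111111
step 3: v2 <- ((-9 // 4) % 2)        11001100110011001100110011001100
step 4: v0 <- v0                     00110011001100110011001100110011
step 5: v0 <- (-7 + (lane % 3))      00110011001100110011001100110011
step 6: v2 <- lane                   11111111111111111111111111111111
step 7: v2 <- max((-2 * v2), (v2 * v0)) 11111111111111111111111111111111

Answer: 8 steps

v2: 0,1,-4,-6,16,25,-12,-14,64,81,-20,-22,144,169,-28,-30,256,289,-36,-38,400,441,-44,-46,576,625,-52,-54,784,841,-60,-62
v0: 0,1,-5,-7,4,5,-7,-6,8,9,-6,-5,12,13,-5,-7,16,17,-7,-6,20,21,-6,-5,24,25,-5,-7,28,29,-7,-6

steps = 8; useful = 208; efficiency = 208/256 = 13/16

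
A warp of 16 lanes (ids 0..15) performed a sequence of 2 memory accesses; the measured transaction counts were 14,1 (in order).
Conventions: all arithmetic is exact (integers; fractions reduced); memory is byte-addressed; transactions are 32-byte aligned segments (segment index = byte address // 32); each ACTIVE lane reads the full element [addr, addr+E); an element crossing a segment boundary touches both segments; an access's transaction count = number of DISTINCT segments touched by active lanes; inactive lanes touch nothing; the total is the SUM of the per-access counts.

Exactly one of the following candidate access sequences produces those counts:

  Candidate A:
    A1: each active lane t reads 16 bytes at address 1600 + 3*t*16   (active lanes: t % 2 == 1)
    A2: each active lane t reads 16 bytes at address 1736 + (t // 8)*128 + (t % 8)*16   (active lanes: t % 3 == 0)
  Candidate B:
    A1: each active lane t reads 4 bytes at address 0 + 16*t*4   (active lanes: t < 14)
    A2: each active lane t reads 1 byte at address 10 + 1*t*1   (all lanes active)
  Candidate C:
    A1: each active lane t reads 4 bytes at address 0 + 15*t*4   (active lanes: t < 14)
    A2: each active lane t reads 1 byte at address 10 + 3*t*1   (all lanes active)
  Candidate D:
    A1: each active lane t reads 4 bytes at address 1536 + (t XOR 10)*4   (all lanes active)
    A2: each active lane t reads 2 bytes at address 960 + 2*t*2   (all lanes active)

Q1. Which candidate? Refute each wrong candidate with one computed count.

A: A1 gives 8 transactions, not 14
C: A2 gives 2 transactions, not 1
D: A1 gives 2 transactions, not 14
B: all counts match (14,1)

Answer: B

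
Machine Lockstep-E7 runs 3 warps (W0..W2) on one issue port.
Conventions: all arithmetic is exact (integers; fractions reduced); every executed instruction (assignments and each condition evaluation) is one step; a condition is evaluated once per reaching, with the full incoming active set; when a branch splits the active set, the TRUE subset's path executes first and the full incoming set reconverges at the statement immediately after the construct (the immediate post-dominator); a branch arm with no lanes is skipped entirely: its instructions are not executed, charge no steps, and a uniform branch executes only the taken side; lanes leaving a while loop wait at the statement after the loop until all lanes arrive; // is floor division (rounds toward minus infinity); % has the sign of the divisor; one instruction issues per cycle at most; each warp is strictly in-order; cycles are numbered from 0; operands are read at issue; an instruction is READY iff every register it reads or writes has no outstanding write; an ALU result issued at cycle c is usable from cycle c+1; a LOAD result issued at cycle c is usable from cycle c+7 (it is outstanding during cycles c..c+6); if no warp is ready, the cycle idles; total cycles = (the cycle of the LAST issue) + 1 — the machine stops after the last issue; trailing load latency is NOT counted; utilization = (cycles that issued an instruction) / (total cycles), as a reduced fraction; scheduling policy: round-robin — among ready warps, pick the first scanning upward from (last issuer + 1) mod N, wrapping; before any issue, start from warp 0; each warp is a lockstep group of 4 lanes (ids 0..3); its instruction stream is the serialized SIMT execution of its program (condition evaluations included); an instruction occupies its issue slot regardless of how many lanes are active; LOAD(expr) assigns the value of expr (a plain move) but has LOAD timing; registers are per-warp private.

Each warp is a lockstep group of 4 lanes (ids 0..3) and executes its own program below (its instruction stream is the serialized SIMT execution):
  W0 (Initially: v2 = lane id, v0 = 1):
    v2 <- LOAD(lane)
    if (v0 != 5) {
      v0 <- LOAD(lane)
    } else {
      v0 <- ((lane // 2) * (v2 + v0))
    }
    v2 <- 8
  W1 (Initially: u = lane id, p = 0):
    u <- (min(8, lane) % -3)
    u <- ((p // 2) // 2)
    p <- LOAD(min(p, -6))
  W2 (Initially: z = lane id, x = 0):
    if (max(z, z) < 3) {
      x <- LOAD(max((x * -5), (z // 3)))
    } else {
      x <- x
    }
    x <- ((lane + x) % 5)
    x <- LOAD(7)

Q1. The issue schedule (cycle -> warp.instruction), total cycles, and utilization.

cycle 0: W0.I0
cycle 1: W1.I0
cycle 2: W2.I0
cycle 3: W0.I1
cycle 4: W1.I1
cycle 5: W2.I1
cycle 6: W0.I2
cycle 7: W1.I2
cycle 8: W0.I3
cycle 9: idle
cycle 10: idle
cycle 11: idle
cycle 12: W2.I2
cycle 13: W2.I3
cycle 14: W2.I4

Answer: 15 cycles, utilization 4/5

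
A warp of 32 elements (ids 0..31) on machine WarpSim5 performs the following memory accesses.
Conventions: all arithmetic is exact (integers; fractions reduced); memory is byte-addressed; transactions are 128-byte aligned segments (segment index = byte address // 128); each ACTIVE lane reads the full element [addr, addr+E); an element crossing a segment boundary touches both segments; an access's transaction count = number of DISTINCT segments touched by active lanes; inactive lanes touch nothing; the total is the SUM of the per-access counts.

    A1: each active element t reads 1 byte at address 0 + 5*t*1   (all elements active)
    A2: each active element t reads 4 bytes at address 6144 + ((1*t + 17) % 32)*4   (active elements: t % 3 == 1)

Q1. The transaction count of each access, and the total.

A1: 2 transactions
A2: 1 transaction

Answer: 2,1; total 3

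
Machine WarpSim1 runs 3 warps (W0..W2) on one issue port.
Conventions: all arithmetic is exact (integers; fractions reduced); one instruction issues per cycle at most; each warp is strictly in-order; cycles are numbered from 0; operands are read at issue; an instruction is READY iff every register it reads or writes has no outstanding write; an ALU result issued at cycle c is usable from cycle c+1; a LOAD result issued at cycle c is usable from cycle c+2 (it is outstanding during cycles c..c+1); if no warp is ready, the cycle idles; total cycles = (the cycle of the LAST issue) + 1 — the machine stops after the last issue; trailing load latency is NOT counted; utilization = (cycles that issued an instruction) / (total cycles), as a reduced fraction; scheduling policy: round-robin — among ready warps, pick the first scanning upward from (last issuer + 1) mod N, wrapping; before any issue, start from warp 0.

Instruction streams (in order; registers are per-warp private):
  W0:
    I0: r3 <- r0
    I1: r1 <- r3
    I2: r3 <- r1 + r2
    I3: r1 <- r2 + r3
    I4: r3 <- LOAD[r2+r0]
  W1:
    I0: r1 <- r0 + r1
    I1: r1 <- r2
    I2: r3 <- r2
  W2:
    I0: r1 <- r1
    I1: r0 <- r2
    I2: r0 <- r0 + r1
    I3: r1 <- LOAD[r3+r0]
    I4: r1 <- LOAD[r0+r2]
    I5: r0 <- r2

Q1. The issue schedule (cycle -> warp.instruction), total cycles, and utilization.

cycle 0: W0.I0
cycle 1: W1.I0
cycle 2: W2.I0
cycle 3: W0.I1
cycle 4: W1.I1
cycle 5: W2.I1
cycle 6: W0.I2
cycle 7: W1.I2
cycle 8: W2.I2
cycle 9: W0.I3
cycle 10: W2.I3
cycle 11: W0.I4
cycle 12: W2.I4
cycle 13: W2.I5

Answer: 14 cycles, utilization 1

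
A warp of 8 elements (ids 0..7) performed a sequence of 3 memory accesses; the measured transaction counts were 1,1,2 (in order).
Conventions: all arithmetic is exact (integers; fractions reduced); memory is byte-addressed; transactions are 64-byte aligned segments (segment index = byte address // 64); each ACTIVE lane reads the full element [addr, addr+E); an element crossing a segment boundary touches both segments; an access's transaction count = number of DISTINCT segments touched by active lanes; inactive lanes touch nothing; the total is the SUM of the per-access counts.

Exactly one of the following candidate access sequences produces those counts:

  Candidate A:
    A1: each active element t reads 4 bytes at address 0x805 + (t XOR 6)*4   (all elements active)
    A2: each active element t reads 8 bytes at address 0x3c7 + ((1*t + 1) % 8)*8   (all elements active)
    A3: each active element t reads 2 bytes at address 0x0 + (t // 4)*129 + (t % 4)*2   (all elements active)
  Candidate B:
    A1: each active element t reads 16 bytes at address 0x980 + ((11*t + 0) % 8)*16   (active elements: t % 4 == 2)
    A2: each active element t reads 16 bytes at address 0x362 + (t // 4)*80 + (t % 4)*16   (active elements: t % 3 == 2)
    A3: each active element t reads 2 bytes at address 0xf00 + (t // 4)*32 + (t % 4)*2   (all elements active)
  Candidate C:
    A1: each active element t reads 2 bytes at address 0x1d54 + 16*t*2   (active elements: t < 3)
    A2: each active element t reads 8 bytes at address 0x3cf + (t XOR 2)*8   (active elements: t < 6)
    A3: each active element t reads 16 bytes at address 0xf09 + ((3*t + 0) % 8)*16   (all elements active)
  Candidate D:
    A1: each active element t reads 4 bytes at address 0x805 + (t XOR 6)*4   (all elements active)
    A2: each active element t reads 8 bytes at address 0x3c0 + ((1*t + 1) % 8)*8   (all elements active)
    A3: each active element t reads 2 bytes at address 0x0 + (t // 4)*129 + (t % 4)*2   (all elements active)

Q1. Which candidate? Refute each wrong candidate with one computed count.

A: A2 gives 2 transactions, not 1
B: A1 gives 2 transactions, not 1
C: A1 gives 2 transactions, not 1
D: all counts match (1,1,2)

Answer: D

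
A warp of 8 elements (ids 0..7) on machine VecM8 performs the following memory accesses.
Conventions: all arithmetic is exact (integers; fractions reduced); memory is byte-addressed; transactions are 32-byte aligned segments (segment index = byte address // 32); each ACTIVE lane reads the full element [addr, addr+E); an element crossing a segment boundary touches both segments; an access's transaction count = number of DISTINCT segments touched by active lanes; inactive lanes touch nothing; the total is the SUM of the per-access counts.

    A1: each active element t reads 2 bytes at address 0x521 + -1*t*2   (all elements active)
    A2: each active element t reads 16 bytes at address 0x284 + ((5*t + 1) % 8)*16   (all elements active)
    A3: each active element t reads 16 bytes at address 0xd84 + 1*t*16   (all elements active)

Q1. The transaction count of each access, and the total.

A1: 2 transactions
A2: 5 transactions
A3: 5 transactions

Answer: 2,5,5; total 12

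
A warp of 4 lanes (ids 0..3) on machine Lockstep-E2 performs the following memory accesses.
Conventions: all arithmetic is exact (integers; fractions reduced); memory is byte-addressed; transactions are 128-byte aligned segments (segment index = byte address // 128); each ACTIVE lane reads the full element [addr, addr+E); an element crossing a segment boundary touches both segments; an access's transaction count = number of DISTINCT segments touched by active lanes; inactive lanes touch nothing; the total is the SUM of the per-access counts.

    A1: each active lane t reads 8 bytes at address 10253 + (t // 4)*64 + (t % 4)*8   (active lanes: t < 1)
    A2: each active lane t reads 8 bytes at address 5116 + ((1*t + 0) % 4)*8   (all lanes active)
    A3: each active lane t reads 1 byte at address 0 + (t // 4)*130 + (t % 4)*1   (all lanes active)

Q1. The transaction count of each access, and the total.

A1: 1 transaction
A2: 2 transactions
A3: 1 transaction

Answer: 1,2,1; total 4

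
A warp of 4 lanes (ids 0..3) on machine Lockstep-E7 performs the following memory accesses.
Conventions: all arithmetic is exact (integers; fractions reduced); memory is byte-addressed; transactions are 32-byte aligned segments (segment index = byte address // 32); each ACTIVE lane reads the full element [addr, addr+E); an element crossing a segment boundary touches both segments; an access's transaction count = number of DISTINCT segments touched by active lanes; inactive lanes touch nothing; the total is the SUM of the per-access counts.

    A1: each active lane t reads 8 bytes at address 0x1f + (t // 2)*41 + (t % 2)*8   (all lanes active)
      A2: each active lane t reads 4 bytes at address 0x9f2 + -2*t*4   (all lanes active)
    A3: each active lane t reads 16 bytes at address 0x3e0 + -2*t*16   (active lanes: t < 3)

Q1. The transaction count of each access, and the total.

A1: 3 transactions
A2: 2 transactions
A3: 3 transactions

Answer: 3,2,3; total 8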